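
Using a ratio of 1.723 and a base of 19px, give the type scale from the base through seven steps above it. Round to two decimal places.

19.00px, 32.74px, 56.41px, 97.19px, 167.45px, 288.52px, 497.12px, 856.55px

Step 0: 19px
Step 1: 19.0 × 1.723 = 32.74
Step 2: 19.0 × 1.723² = 56.41
Step 3: 19.0 × 1.723³ = 97.19
Step 4: 19.0 × 1.723⁴ = 167.45
Step 5: 19.0 × 1.723⁵ = 288.52
Step 6: 19.0 × 1.723⁶ = 497.12
Step 7: 19.0 × 1.723⁷ = 856.55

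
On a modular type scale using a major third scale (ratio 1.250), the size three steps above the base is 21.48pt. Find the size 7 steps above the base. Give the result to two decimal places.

Moving from step +3 to step +7 is 4 steps up, so multiply by r⁴.
21.48 × 1.250⁴ = 21.48 × 2.44141 ≈ 52.441

52.44pt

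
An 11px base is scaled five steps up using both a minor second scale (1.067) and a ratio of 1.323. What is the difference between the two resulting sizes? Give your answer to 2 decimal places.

29.37px

Minor second: 11.0 × 1.067⁵ = 15.2130px
At 1.323: 11.0 × 1.323⁵ = 44.5853px
Difference: 44.5853 − 15.2130 = 29.3723px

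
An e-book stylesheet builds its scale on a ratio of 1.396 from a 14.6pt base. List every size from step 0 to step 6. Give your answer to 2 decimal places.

Step 0: 14.6pt
Step 1: 14.6 × 1.396 = 20.38
Step 2: 14.6 × 1.396² = 28.45
Step 3: 14.6 × 1.396³ = 39.72
Step 4: 14.6 × 1.396⁴ = 55.45
Step 5: 14.6 × 1.396⁵ = 77.41
Step 6: 14.6 × 1.396⁶ = 108.06

14.60pt, 20.38pt, 28.45pt, 39.72pt, 55.45pt, 77.41pt, 108.06pt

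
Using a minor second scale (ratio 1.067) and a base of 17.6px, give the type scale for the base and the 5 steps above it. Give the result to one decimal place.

17.6px, 18.8px, 20.0px, 21.4px, 22.8px, 24.3px

Step 0: 17.6px
Step 1: 17.6 × 1.067 = 18.8
Step 2: 17.6 × 1.067² = 20.0
Step 3: 17.6 × 1.067³ = 21.4
Step 4: 17.6 × 1.067⁴ = 22.8
Step 5: 17.6 × 1.067⁵ = 24.3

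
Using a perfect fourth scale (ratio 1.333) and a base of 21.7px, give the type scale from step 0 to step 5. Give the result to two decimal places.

21.70px, 28.93px, 38.56px, 51.40px, 68.51px, 91.33px

Step 0: 21.7px
Step 1: 21.7 × 1.333 = 28.93
Step 2: 21.7 × 1.333² = 38.56
Step 3: 21.7 × 1.333³ = 51.40
Step 4: 21.7 × 1.333⁴ = 68.51
Step 5: 21.7 × 1.333⁵ = 91.33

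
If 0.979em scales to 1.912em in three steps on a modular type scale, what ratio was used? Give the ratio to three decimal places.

r³ = 1.912 / 0.979, so r = (1.912/0.979)^(1/3).
r = 1.9530^(1/3) ≈ 1.2500

1.250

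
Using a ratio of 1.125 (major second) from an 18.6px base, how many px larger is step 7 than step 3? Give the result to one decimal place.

15.9px

Step 3: 18.6 × 1.125³ = 26.483px
Step 7: 18.6 × 1.125⁷ = 42.421px
Difference: 42.421 − 26.483 = 15.938px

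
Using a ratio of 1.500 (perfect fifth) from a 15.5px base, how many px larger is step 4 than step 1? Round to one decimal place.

Step 1: 15.5 × 1.500 = 23.250px
Step 4: 15.5 × 1.500⁴ = 78.469px
Difference: 78.469 − 23.250 = 55.219px

55.2px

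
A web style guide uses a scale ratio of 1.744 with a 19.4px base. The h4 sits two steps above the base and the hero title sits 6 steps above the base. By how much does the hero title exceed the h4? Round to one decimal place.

Step 2: 19.4 × 1.744² = 59.006px
Step 6: 19.4 × 1.744⁶ = 545.859px
Difference: 545.859 − 59.006 = 486.853px

486.9px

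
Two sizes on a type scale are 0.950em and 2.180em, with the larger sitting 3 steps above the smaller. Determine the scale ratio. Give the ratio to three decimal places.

1.319

r³ = 2.180 / 0.950, so r = (2.180/0.950)^(1/3).
r = 2.2947^(1/3) ≈ 1.3190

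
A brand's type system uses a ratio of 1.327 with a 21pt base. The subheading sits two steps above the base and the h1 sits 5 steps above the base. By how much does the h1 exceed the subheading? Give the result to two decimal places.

49.43pt

Step 2: 21.0 × 1.327² = 36.9795pt
Step 5: 21.0 × 1.327⁵ = 86.4120pt
Difference: 86.4120 − 36.9795 = 49.4325pt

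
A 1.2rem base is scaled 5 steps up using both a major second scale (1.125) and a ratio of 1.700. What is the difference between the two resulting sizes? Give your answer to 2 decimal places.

Major second: 1.2 × 1.125⁵ = 2.1624rem
At 1.700: 1.2 × 1.700⁵ = 17.0383rem
Difference: 17.0383 − 2.1624 = 14.8759rem

14.88rem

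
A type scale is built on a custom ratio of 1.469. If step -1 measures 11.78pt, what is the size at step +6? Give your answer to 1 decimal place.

173.9pt

Moving from step -1 to step +6 is 7 steps up, so multiply by r⁷.
11.78 × 1.469⁷ = 11.78 × 14.76225 ≈ 173.899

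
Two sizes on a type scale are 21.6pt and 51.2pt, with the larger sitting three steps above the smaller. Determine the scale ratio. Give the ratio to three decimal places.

The ratio satisfies 21.6 × r³ = 51.2, so r = (51.2 / 21.6)^(1/3).
r = 2.3704^(1/3) ≈ 1.3333

1.333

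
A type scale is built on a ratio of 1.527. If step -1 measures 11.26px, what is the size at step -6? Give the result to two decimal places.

The gap is -6 − (-1) = -5 steps, so the factor is 1.527^-5.
11.26 ÷ 1.527⁵ = 11.26 ÷ 8.30224 ≈ 1.356

1.36px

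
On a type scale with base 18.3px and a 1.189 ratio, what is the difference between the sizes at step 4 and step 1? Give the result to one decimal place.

14.8px

Step 1: 18.3 × 1.189 = 21.759px
Step 4: 18.3 × 1.189⁴ = 36.575px
Difference: 36.575 − 21.759 = 14.816px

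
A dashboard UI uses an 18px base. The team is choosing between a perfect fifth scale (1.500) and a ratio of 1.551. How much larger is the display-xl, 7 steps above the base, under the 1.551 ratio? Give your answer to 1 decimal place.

81.1px

Perfect fifth: 18.0 × 1.500⁷ = 307.547px
At 1.551: 18.0 × 1.551⁷ = 388.647px
Difference: 388.647 − 307.547 = 81.100px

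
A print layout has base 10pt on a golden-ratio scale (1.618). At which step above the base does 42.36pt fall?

3

1.618ⁿ = 42.36 / 10 = 4.2360
n = ln(4.2360) / ln(1.618) = 1.4436 / 0.4812 ≈ 3.00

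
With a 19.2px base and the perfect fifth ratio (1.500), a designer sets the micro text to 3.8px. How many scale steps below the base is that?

4

1.500ⁿ = 19.2 / 3.8 = 5.0526
n = ln(5.0526) / ln(1.500) = 1.6199 / 0.4055 ≈ 4.00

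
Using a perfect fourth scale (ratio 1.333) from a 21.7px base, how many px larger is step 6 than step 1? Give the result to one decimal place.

Step 1: 21.7 × 1.333 = 28.926px
Step 6: 21.7 × 1.333⁶ = 121.742px
Difference: 121.742 − 28.926 = 92.816px

92.8px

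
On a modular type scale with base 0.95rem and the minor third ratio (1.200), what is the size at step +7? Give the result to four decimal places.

3.4040rem

Every step multiplies by the scale ratio.
0.95 × 1.200⁷ = 0.95 × 3.58318 ≈ 3.4040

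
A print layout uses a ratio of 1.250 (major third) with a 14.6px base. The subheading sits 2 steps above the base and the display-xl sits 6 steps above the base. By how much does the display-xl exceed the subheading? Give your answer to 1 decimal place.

32.9px

Step 2: 14.6 × 1.250² = 22.812px
Step 6: 14.6 × 1.250⁶ = 55.695px
Difference: 55.695 − 22.812 = 32.883px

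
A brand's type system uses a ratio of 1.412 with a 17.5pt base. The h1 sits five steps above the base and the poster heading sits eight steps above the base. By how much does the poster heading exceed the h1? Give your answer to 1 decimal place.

178.3pt

Step 5: 17.5 × 1.412⁵ = 98.223pt
Step 8: 17.5 × 1.412⁸ = 276.513pt
Difference: 276.513 − 98.223 = 178.290pt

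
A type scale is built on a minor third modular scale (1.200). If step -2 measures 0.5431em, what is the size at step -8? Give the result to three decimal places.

0.182em

Moving from step -2 to step -8 is 6 steps down, so divide by r⁶.
0.5431 ÷ 1.200⁶ = 0.5431 ÷ 2.98598 ≈ 0.182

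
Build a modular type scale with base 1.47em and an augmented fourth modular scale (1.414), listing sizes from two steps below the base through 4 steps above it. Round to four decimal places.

Step -2: 1.47 ÷ 1.414² = 0.7352
Step -1: 1.47 ÷ 1.414 = 1.0396
Step 0: 1.47em
Step 1: 1.47 × 1.414 = 2.0786
Step 2: 1.47 × 1.414² = 2.9391
Step 3: 1.47 × 1.414³ = 4.1559
Step 4: 1.47 × 1.414⁴ = 5.8764

0.7352em, 1.0396em, 1.4700em, 2.0786em, 2.9391em, 4.1559em, 5.8764em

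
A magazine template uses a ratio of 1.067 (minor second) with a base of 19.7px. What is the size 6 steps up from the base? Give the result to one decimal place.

29.1px

19.7 × 1.067⁶ = 19.7 × 1.47566 ≈ 29.07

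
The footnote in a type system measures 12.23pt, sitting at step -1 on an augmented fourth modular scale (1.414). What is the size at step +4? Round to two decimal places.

12.23 × 1.414⁵ = 12.23 × 5.65258 ≈ 69.131

69.13pt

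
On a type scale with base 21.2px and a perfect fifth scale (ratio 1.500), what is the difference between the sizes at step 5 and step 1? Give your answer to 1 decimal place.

Step 1: 21.2 × 1.500 = 31.800px
Step 5: 21.2 × 1.500⁵ = 160.987px
Difference: 160.987 − 31.800 = 129.187px

129.2px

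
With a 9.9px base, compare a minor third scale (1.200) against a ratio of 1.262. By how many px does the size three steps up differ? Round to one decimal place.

2.8px

Minor third: 9.9 × 1.200³ = 17.107px
At 1.262: 9.9 × 1.262³ = 19.898px
Difference: 19.898 − 17.107 = 2.791px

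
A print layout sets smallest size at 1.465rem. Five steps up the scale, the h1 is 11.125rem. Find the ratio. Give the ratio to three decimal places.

r⁵ = 11.125 / 1.465, so r = (11.125/1.465)^(1/5).
r = 7.5939^(1/5) ≈ 1.5000

1.500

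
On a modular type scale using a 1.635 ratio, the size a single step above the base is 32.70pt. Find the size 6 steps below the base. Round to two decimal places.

1.05pt

The gap is -6 − (1) = -7 steps, so the factor is 1.635^-7.
32.70 ÷ 1.635⁷ = 32.70 ÷ 31.23376 ≈ 1.047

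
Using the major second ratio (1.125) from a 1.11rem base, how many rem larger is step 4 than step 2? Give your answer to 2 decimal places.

Step 2: 1.11 × 1.125² = 1.4048rem
Step 4: 1.11 × 1.125⁴ = 1.7780rem
Difference: 1.7780 − 1.4048 = 0.3732rem

0.37rem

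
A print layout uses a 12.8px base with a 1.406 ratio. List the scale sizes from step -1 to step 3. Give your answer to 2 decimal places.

9.10px, 12.80px, 18.00px, 25.30px, 35.58px

Step -1: 12.8 ÷ 1.406 = 9.10
Step 0: 12.8px
Step 1: 12.8 × 1.406 = 18.00
Step 2: 12.8 × 1.406² = 25.30
Step 3: 12.8 × 1.406³ = 35.58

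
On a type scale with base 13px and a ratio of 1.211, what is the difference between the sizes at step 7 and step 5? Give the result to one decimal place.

15.8px

Step 5: 13.0 × 1.211⁵ = 33.858px
Step 7: 13.0 × 1.211⁷ = 49.654px
Difference: 49.654 − 33.858 = 15.796px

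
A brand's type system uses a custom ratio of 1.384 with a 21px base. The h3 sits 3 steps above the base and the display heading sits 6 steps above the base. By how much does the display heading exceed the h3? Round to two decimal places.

91.91px

Step 3: 21.0 × 1.384³ = 55.6708px
Step 6: 21.0 × 1.384⁶ = 147.5828px
Difference: 147.5828 − 55.6708 = 91.9120px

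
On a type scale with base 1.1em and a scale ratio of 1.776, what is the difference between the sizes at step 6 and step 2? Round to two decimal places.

31.05em

Step 2: 1.1 × 1.776² = 3.4696em
Step 6: 1.1 × 1.776⁶ = 34.5184em
Difference: 34.5184 − 3.4696 = 31.0488em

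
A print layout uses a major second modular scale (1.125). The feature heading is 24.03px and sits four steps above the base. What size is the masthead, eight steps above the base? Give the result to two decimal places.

24.03 × 1.125⁴ = 24.03 × 1.60181 ≈ 38.491

38.49px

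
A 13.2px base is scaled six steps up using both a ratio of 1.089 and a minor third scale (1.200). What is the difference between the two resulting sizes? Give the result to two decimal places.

At 1.089: 13.2 × 1.089⁶ = 22.0161px
Minor third: 13.2 × 1.200⁶ = 39.4150px
Difference: 39.4150 − 22.0161 = 17.3989px

17.40px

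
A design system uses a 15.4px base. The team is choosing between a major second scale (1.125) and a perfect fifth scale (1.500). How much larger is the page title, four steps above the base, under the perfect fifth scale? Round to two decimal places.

53.29px

Major second: 15.4 × 1.125⁴ = 24.6678px
Perfect fifth: 15.4 × 1.500⁴ = 77.9625px
Difference: 77.9625 − 24.6678 = 53.2947px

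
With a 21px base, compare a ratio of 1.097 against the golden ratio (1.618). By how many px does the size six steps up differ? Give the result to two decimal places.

340.18px

At 1.097: 21.0 × 1.097⁶ = 36.5981px
Golden ratio: 21.0 × 1.618⁶ = 376.7822px
Difference: 376.7822 − 36.5981 = 340.1841px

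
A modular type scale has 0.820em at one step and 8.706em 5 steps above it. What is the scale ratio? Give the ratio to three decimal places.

1.604

The ratio satisfies 0.820 × r⁵ = 8.706, so r = (8.706 / 0.820)^(1/5).
r = 10.6171^(1/5) ≈ 1.6040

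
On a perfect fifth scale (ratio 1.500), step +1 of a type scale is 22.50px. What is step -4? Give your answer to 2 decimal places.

Moving from step +1 to step -4 is 5 steps down, so divide by r⁵.
22.50 ÷ 1.500⁵ = 22.50 ÷ 7.59375 ≈ 2.963

2.96px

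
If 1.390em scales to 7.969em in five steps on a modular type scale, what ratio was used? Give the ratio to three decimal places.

r⁵ = 7.969 / 1.390, so r = (7.969/1.390)^(1/5).
r = 5.7331^(1/5) ≈ 1.4180

1.418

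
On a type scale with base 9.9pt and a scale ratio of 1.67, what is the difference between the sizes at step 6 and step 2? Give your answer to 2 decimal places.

Step 2: 9.9 × 1.67² = 27.6101pt
Step 6: 9.9 × 1.67⁶ = 214.7504pt
Difference: 214.7504 − 27.6101 = 187.1403pt

187.14pt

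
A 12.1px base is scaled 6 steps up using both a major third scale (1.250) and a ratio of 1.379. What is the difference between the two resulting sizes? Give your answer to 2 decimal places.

Major third: 12.1 × 1.250⁶ = 46.1578px
At 1.379: 12.1 × 1.379⁶ = 83.2091px
Difference: 83.2091 − 46.1578 = 37.0513px

37.05px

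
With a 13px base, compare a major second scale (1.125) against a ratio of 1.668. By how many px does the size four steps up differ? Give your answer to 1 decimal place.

79.8px

Major second: 13.0 × 1.125⁴ = 20.823px
At 1.668: 13.0 × 1.668⁴ = 100.630px
Difference: 100.630 − 20.823 = 79.807px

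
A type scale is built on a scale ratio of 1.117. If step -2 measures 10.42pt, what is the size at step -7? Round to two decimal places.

10.42 ÷ 1.117⁵ = 10.42 ÷ 1.73886 ≈ 5.992

5.99pt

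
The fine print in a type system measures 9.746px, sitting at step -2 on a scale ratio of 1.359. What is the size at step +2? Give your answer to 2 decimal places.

The gap is 2 − (-2) = 4 steps, so the factor is 1.359^4.
9.746 × 1.359⁴ = 9.746 × 3.41097 ≈ 33.243

33.24px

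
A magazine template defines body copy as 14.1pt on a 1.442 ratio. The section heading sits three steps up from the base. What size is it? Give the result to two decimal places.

Every step multiplies by the scale ratio.
14.1 × 1.442³ = 14.1 × 2.99844 ≈ 42.28

42.28pt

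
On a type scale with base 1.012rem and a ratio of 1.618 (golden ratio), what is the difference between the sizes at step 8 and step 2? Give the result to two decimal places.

44.89rem

Step 2: 1.012 × 1.618² = 2.6493rem
Step 8: 1.012 × 1.618⁸ = 47.5345rem
Difference: 47.5345 − 2.6493 = 44.8852rem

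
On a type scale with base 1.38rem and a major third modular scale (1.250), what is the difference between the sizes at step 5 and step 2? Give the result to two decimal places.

2.06rem

Step 2: 1.38 × 1.250² = 2.1562rem
Step 5: 1.38 × 1.250⁵ = 4.2114rem
Difference: 4.2114 − 2.1562 = 2.0552rem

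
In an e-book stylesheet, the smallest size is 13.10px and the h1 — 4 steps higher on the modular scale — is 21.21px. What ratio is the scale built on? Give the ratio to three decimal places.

The ratio satisfies 13.10 × r⁴ = 21.21, so r = (21.21 / 13.10)^(1/4).
r = 1.6191^(1/4) ≈ 1.1280

1.128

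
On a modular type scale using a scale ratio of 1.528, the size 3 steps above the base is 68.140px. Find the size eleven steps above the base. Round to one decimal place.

68.140 × 1.528⁸ = 68.140 × 29.71576 ≈ 2024.832

2024.8px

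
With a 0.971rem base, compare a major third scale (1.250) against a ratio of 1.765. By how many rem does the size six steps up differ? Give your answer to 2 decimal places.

25.65rem

Major third: 0.971 × 1.250⁶ = 3.7041rem
At 1.765: 0.971 × 1.765⁶ = 29.3554rem
Difference: 29.3554 − 3.7041 = 25.6513rem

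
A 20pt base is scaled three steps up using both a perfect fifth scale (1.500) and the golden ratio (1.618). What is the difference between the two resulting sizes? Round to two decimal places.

Perfect fifth: 20.0 × 1.500³ = 67.5000pt
Golden ratio: 20.0 × 1.618³ = 84.7160pt
Difference: 84.7160 − 67.5000 = 17.2160pt

17.22pt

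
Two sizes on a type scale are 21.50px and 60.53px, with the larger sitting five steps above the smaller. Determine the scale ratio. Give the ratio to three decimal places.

1.230

The ratio satisfies 21.50 × r⁵ = 60.53, so r = (60.53 / 21.50)^(1/5).
r = 2.8153^(1/5) ≈ 1.2300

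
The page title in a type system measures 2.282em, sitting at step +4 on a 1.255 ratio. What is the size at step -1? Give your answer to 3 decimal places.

2.282 ÷ 1.255⁵ = 2.282 ÷ 3.11328 ≈ 0.733

0.733em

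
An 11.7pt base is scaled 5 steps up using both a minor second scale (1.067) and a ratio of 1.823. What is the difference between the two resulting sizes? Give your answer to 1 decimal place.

Minor second: 11.7 × 1.067⁵ = 16.181pt
At 1.823: 11.7 × 1.823⁵ = 235.570pt
Difference: 235.570 − 16.181 = 219.389pt

219.4pt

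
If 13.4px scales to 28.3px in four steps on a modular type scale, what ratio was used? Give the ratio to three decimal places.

r⁴ = 28.3 / 13.4, so r = (28.3/13.4)^(1/4).
r = 2.1119^(1/4) ≈ 1.2055

1.206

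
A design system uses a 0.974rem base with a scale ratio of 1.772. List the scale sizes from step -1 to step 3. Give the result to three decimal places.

Step -1: 0.974 ÷ 1.772 = 0.550
Step 0: 0.974rem
Step 1: 0.974 × 1.772 = 1.726
Step 2: 0.974 × 1.772² = 3.058
Step 3: 0.974 × 1.772³ = 5.419

0.550rem, 0.974rem, 1.726rem, 3.058rem, 5.419rem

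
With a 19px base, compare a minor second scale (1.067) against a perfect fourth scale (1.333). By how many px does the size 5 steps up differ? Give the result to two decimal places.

Minor second: 19.0 × 1.067⁵ = 26.2770px
Perfect fourth: 19.0 × 1.333⁵ = 79.9658px
Difference: 79.9658 − 26.2770 = 53.6888px

53.69px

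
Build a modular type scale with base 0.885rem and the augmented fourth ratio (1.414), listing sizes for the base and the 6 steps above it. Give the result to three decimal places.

0.885rem, 1.251rem, 1.769rem, 2.502rem, 3.538rem, 5.003rem, 7.074rem

Step 0: 0.885rem
Step 1: 0.885 × 1.414 = 1.251
Step 2: 0.885 × 1.414² = 1.769
Step 3: 0.885 × 1.414³ = 2.502
Step 4: 0.885 × 1.414⁴ = 3.538
Step 5: 0.885 × 1.414⁵ = 5.003
Step 6: 0.885 × 1.414⁶ = 7.074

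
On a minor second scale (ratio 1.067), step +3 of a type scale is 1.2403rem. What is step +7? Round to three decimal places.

1.608rem

The gap is 7 − (3) = 4 steps, so the factor is 1.067^4.
1.2403 × 1.067⁴ = 1.2403 × 1.29616 ≈ 1.608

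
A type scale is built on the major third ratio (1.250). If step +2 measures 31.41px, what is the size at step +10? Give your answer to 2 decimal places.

187.22px

31.41 × 1.250⁸ = 31.41 × 5.96046 ≈ 187.218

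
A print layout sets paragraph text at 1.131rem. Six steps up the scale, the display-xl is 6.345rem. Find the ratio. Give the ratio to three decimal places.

The ratio satisfies 1.131 × r⁶ = 6.345, so r = (6.345 / 1.131)^(1/6).
r = 5.6101^(1/6) ≈ 1.3330

1.333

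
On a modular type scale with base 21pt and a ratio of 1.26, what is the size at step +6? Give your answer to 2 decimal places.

Each step on a modular scale multiplies by the ratio, so the size n steps from the base is base × ratioⁿ.
21.0 × 1.26⁶ = 21.0 × 4.00150 ≈ 84.03

84.03pt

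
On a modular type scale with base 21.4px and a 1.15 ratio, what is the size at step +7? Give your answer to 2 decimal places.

56.92px

21.4 × 1.15⁷ = 21.4 × 2.66002 ≈ 56.92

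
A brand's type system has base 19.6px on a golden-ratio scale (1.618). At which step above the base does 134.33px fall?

4

1.618ⁿ = 134.33 / 19.6 = 6.8536
n = ln(6.8536) / ln(1.618) = 1.9248 / 0.4812 ≈ 4.00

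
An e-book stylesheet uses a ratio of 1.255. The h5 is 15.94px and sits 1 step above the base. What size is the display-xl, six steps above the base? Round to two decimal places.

49.63px

15.94 × 1.255⁵ = 15.94 × 3.11328 ≈ 49.626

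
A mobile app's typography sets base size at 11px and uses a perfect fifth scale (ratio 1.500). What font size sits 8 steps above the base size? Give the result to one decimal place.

A modular type scale is a geometric sequence: sizeₙ = base × rⁿ.
11.0 × 1.500⁸ = 11.0 × 25.62891 ≈ 281.92

281.9px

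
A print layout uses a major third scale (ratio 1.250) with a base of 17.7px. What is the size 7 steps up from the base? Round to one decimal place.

84.4px

Each step on a modular scale multiplies by the ratio, so the size n steps from the base is base × ratioⁿ.
17.7 × 1.250⁷ = 17.7 × 4.76837 ≈ 84.40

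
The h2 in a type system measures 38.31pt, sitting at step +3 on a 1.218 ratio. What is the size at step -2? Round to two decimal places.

14.29pt

38.31 ÷ 1.218⁵ = 38.31 ÷ 2.68063 ≈ 14.291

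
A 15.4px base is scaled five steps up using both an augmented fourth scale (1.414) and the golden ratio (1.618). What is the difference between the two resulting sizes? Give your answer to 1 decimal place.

83.7px

Augmented fourth: 15.4 × 1.414⁵ = 87.050px
Golden ratio: 15.4 × 1.618⁵ = 170.771px
Difference: 170.771 − 87.050 = 83.721px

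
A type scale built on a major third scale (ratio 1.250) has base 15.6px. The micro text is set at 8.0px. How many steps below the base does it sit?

1.250ⁿ = 15.6 / 8.0 = 1.9500
n = ln(1.9500) / ln(1.250) = 0.6678 / 0.2231 ≈ 2.99

3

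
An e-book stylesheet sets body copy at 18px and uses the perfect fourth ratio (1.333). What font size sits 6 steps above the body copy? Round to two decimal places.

Every step multiplies by the scale ratio.
18.0 × 1.333⁶ = 18.0 × 5.61023 ≈ 100.98

100.98px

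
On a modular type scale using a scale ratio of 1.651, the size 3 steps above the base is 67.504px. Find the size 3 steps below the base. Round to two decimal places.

3.33px

67.504 ÷ 1.651⁶ = 67.504 ÷ 20.25268 ≈ 3.333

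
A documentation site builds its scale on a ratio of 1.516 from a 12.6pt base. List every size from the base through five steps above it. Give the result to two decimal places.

12.60pt, 19.10pt, 28.96pt, 43.90pt, 66.55pt, 100.89pt

Step 0: 12.6pt
Step 1: 12.6 × 1.516 = 19.10
Step 2: 12.6 × 1.516² = 28.96
Step 3: 12.6 × 1.516³ = 43.90
Step 4: 12.6 × 1.516⁴ = 66.55
Step 5: 12.6 × 1.516⁵ = 100.89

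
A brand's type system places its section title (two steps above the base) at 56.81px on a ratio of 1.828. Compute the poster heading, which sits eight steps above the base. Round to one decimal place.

56.81 × 1.828⁶ = 56.81 × 37.31274 ≈ 2119.737

2119.7px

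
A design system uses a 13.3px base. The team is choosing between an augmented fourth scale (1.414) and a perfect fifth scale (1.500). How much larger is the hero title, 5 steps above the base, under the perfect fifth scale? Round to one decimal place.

25.8px

Augmented fourth: 13.3 × 1.414⁵ = 75.179px
Perfect fifth: 13.3 × 1.500⁵ = 100.997px
Difference: 100.997 − 75.179 = 25.818px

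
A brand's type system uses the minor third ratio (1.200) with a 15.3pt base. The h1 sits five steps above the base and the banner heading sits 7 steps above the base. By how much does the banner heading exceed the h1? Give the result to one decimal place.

Step 5: 15.3 × 1.200⁵ = 38.071pt
Step 7: 15.3 × 1.200⁷ = 54.823pt
Difference: 54.823 − 38.071 = 16.752pt

16.8pt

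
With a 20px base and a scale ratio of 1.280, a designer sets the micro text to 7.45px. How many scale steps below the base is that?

4

1.280ⁿ = 20 / 7.45 = 2.6846
n = ln(2.6846) / ln(1.280) = 0.9875 / 0.2469 ≈ 4.00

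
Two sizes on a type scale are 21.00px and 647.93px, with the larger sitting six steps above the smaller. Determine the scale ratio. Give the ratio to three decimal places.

1.771

r⁶ = 647.93 / 21.00, so r = (647.93/21.00)^(1/6).
r = 30.8538^(1/6) ≈ 1.7710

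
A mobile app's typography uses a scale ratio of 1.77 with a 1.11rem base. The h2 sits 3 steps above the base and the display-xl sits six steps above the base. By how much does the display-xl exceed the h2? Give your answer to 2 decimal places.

27.98rem

Step 3: 1.11 × 1.77³ = 6.1552rem
Step 6: 1.11 × 1.77⁶ = 34.1321rem
Difference: 34.1321 − 6.1552 = 27.9769rem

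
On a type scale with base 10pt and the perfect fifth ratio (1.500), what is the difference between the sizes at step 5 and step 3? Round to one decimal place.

42.2pt

Step 3: 10.0 × 1.500³ = 33.750pt
Step 5: 10.0 × 1.500⁵ = 75.938pt
Difference: 75.938 − 33.750 = 42.188pt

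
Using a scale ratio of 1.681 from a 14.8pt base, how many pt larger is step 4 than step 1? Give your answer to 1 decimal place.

Step 1: 14.8 × 1.681 = 24.879pt
Step 4: 14.8 × 1.681⁴ = 118.177pt
Difference: 118.177 − 24.879 = 93.298pt

93.3pt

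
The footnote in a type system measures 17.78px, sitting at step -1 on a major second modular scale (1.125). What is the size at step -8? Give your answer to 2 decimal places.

7.80px

Moving from step -1 to step -8 is 7 steps down, so divide by r⁷.
17.78 ÷ 1.125⁷ = 17.78 ÷ 2.28070 ≈ 7.796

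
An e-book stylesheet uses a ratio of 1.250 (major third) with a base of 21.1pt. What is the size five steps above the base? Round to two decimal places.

64.39pt

21.1 × 1.250⁵ = 21.1 × 3.05176 ≈ 64.39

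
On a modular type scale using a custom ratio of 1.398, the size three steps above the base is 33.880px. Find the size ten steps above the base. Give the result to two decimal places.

353.58px

33.880 × 1.398⁷ = 33.880 × 10.43639 ≈ 353.585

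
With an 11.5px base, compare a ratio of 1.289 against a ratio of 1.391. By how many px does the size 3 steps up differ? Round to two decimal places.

At 1.289: 11.5 × 1.289³ = 24.6296px
At 1.391: 11.5 × 1.391³ = 30.9513px
Difference: 30.9513 − 24.6296 = 6.3217px

6.32px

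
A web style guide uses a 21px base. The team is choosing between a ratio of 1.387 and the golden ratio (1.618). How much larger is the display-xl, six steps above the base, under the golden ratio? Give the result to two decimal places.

227.27px

At 1.387: 21.0 × 1.387⁶ = 149.5127px
Golden ratio: 21.0 × 1.618⁶ = 376.7822px
Difference: 376.7822 − 149.5127 = 227.2695px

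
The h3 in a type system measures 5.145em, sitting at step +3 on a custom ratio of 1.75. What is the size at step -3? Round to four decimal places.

0.1791em

Moving from step +3 to step -3 is 6 steps down, so divide by r⁶.
5.145 ÷ 1.75⁶ = 5.145 ÷ 28.72290 ≈ 0.1791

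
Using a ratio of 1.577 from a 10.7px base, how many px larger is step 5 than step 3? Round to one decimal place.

Step 3: 10.7 × 1.577³ = 41.964px
Step 5: 10.7 × 1.577⁵ = 104.362px
Difference: 104.362 − 41.964 = 62.398px

62.4px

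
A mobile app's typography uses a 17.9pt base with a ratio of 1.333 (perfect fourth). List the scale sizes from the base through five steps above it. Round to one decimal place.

17.9pt, 23.9pt, 31.8pt, 42.4pt, 56.5pt, 75.3pt

Step 0: 17.9pt
Step 1: 17.9 × 1.333 = 23.9
Step 2: 17.9 × 1.333² = 31.8
Step 3: 17.9 × 1.333³ = 42.4
Step 4: 17.9 × 1.333⁴ = 56.5
Step 5: 17.9 × 1.333⁵ = 75.3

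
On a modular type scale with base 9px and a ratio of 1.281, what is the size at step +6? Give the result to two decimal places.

39.77px

9.0 × 1.281⁶ = 9.0 × 4.41870 ≈ 39.77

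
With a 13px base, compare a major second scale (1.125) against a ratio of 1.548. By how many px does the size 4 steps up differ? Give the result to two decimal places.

Major second: 13.0 × 1.125⁴ = 20.8235px
At 1.548: 13.0 × 1.548⁴ = 74.6495px
Difference: 74.6495 − 20.8235 = 53.8260px

53.83px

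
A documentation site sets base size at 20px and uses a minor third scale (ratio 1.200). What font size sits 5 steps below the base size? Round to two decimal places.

20.0 ÷ 1.200⁵ = 20.0 ÷ 2.48832 ≈ 8.04

8.04px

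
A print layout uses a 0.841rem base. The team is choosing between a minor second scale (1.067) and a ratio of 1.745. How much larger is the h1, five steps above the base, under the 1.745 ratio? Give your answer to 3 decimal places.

Minor second: 0.841 × 1.067⁵ = 1.16310rem
At 1.745: 0.841 × 1.745⁵ = 13.60734rem
Difference: 13.60734 − 1.16310 = 12.44424rem

12.444rem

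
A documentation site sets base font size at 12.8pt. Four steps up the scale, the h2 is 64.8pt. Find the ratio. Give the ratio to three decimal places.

1.500

r⁴ = 64.8 / 12.8, so r = (64.8/12.8)^(1/4).
r = 5.0625^(1/4) ≈ 1.5000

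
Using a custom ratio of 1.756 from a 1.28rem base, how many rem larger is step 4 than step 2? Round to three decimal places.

8.224rem

Step 2: 1.28 × 1.756² = 3.94693rem
Step 4: 1.28 × 1.756⁴ = 12.17049rem
Difference: 12.17049 − 3.94693 = 8.22356rem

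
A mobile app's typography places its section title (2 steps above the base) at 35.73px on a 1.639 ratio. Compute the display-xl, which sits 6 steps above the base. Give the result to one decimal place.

The gap is 6 − (2) = 4 steps, so the factor is 1.639^4.
35.73 × 1.639⁴ = 35.73 × 7.21632 ≈ 257.839

257.8px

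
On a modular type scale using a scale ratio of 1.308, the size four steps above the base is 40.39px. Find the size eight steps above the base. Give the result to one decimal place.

40.39 × 1.308⁴ = 40.39 × 2.92706 ≈ 118.224

118.2px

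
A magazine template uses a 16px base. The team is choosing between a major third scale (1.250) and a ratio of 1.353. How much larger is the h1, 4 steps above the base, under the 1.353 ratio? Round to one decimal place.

Major third: 16.0 × 1.250⁴ = 39.062px
At 1.353: 16.0 × 1.353⁴ = 53.618px
Difference: 53.618 − 39.062 = 14.556px

14.6px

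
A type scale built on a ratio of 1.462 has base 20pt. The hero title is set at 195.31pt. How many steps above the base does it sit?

1.462ⁿ = 195.31 / 20 = 9.7655
n = ln(9.7655) / ln(1.462) = 2.2789 / 0.3798 ≈ 6.00

6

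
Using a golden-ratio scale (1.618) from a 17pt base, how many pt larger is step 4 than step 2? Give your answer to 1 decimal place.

Step 2: 17.0 × 1.618² = 44.505pt
Step 4: 17.0 × 1.618⁴ = 116.510pt
Difference: 116.510 − 44.505 = 72.005pt

72.0pt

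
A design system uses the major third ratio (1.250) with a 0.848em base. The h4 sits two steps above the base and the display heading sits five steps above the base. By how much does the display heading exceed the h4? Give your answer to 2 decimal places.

Step 2: 0.848 × 1.250² = 1.3250em
Step 5: 0.848 × 1.250⁵ = 2.5879em
Difference: 2.5879 − 1.3250 = 1.2629em

1.26em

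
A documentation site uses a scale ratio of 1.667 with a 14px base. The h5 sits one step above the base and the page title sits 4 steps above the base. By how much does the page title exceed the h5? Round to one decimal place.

84.8px

Step 1: 14.0 × 1.667 = 23.338px
Step 4: 14.0 × 1.667⁴ = 108.111px
Difference: 108.111 − 23.338 = 84.773px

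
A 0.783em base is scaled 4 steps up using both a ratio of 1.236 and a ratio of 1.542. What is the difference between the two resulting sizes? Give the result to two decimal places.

At 1.236: 0.783 × 1.236⁴ = 1.8274em
At 1.542: 0.783 × 1.542⁴ = 4.4269em
Difference: 4.4269 − 1.8274 = 2.5995em

2.60em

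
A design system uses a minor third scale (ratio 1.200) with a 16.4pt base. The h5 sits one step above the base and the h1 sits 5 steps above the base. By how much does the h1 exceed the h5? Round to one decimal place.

Step 1: 16.4 × 1.200 = 19.680pt
Step 5: 16.4 × 1.200⁵ = 40.808pt
Difference: 40.808 − 19.680 = 21.128pt

21.1pt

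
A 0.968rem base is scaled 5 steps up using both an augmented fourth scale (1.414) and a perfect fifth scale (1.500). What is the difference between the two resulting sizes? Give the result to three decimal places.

1.879rem

Augmented fourth: 0.968 × 1.414⁵ = 5.47170rem
Perfect fifth: 0.968 × 1.500⁵ = 7.35075rem
Difference: 7.35075 − 5.47170 = 1.87905rem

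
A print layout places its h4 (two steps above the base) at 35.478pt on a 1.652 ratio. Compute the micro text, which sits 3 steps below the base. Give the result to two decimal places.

35.478 ÷ 1.652⁵ = 35.478 ÷ 12.30411 ≈ 2.883

2.88pt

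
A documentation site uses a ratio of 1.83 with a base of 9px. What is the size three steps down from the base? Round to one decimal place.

1.5px

A modular type scale is a geometric sequence: sizeₙ = base × rⁿ.
9.0 ÷ 1.83³ = 9.0 ÷ 6.12849 ≈ 1.47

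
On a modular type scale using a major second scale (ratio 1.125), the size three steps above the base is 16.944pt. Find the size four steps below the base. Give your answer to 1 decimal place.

7.4pt

The gap is -4 − (3) = -7 steps, so the factor is 1.125^-7.
16.944 ÷ 1.125⁷ = 16.944 ÷ 2.28070 ≈ 7.429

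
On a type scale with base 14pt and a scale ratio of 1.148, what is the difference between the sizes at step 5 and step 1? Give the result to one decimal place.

11.8pt

Step 1: 14.0 × 1.148 = 16.072pt
Step 5: 14.0 × 1.148⁵ = 27.915pt
Difference: 27.915 − 16.072 = 11.843pt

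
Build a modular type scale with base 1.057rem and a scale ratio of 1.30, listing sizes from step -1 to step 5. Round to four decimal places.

0.8131rem, 1.0570rem, 1.3741rem, 1.7863rem, 2.3222rem, 3.0189rem, 3.9246rem

Step -1: 1.057 ÷ 1.30 = 0.8131
Step 0: 1.057rem
Step 1: 1.057 × 1.30 = 1.3741
Step 2: 1.057 × 1.30² = 1.7863
Step 3: 1.057 × 1.30³ = 2.3222
Step 4: 1.057 × 1.30⁴ = 3.0189
Step 5: 1.057 × 1.30⁵ = 3.9246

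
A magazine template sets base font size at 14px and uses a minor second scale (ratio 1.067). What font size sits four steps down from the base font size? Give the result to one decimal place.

10.8px

14.0 ÷ 1.067⁴ = 14.0 ÷ 1.29616 ≈ 10.80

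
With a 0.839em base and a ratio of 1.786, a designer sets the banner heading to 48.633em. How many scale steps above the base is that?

7

1.786ⁿ = 48.633 / 0.839 = 57.9654
n = ln(57.9654) / ln(1.786) = 4.0598 / 0.5800 ≈ 7.00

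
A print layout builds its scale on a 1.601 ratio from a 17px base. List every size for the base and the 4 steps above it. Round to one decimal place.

17.0px, 27.2px, 43.6px, 69.8px, 111.7px

Step 0: 17px
Step 1: 17.0 × 1.601 = 27.2
Step 2: 17.0 × 1.601² = 43.6
Step 3: 17.0 × 1.601³ = 69.8
Step 4: 17.0 × 1.601⁴ = 111.7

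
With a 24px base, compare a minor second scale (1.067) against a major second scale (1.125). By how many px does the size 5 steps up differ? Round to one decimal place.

Minor second: 24.0 × 1.067⁵ = 33.192px
Major second: 24.0 × 1.125⁵ = 43.249px
Difference: 43.249 − 33.192 = 10.057px

10.1px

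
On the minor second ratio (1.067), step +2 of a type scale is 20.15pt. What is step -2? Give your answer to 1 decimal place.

15.5pt

The gap is -2 − (2) = -4 steps, so the factor is 1.067^-4.
20.15 ÷ 1.067⁴ = 20.15 ÷ 1.29616 ≈ 15.546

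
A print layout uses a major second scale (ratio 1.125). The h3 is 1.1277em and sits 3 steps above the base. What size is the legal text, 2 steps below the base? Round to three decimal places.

1.1277 ÷ 1.125⁵ = 1.1277 ÷ 1.80203 ≈ 0.626

0.626em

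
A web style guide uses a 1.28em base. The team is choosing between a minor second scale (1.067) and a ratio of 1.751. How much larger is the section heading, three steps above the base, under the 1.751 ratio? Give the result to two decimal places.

5.32em

Minor second: 1.28 × 1.067³ = 1.5549em
At 1.751: 1.28 × 1.751³ = 6.8718em
Difference: 6.8718 − 1.5549 = 5.3169em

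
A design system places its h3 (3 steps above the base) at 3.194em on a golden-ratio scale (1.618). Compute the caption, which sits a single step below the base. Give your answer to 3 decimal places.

The gap is -1 − (3) = -4 steps, so the factor is 1.618^-4.
3.194 ÷ 1.618⁴ = 3.194 ÷ 6.85353 ≈ 0.466

0.466em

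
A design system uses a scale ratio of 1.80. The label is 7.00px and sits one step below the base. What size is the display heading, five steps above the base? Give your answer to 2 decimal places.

The gap is 5 − (-1) = 6 steps, so the factor is 1.80^6.
7.00 × 1.80⁶ = 7.00 × 34.01222 ≈ 238.086

238.09px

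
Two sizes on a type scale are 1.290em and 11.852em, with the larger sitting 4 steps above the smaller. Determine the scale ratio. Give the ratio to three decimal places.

1.741

r⁴ = 11.852 / 1.290, so r = (11.852/1.290)^(1/4).
r = 9.1876^(1/4) ≈ 1.7410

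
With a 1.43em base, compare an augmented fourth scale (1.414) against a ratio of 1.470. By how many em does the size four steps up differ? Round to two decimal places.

Augmented fourth: 1.43 × 1.414⁴ = 5.7165em
At 1.470: 1.43 × 1.470⁴ = 6.6774em
Difference: 6.6774 − 5.7165 = 0.9609em

0.96em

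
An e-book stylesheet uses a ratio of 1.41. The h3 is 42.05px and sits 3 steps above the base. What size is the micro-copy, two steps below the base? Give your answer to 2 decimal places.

7.55px

42.05 ÷ 1.41⁵ = 42.05 ÷ 5.57308 ≈ 7.545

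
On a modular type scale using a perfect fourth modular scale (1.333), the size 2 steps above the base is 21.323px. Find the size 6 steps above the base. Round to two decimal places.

The gap is 6 − (2) = 4 steps, so the factor is 1.333^4.
21.323 × 1.333⁴ = 21.323 × 3.15733 ≈ 67.324

67.32px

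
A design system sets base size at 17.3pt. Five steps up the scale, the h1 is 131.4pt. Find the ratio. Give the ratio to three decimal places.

1.500

The ratio satisfies 17.3 × r⁵ = 131.4, so r = (131.4 / 17.3)^(1/5).
r = 7.5954^(1/5) ≈ 1.5001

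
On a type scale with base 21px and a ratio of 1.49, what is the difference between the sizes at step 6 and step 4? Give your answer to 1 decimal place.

Step 4: 21.0 × 1.49⁴ = 103.506px
Step 6: 21.0 × 1.49⁶ = 229.793px
Difference: 229.793 − 103.506 = 126.287px

126.3px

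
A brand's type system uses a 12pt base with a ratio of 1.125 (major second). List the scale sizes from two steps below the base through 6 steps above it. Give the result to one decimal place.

9.5pt, 10.7pt, 12.0pt, 13.5pt, 15.2pt, 17.1pt, 19.2pt, 21.6pt, 24.3pt

Step -2: 12.0 ÷ 1.125² = 9.5
Step -1: 12.0 ÷ 1.125 = 10.7
Step 0: 12pt
Step 1: 12.0 × 1.125 = 13.5
Step 2: 12.0 × 1.125² = 15.2
Step 3: 12.0 × 1.125³ = 17.1
Step 4: 12.0 × 1.125⁴ = 19.2
Step 5: 12.0 × 1.125⁵ = 21.6
Step 6: 12.0 × 1.125⁶ = 24.3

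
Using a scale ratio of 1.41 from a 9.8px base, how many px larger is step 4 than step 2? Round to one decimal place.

19.3px

Step 2: 9.8 × 1.41² = 19.483px
Step 4: 9.8 × 1.41⁴ = 38.735px
Difference: 38.735 − 19.483 = 19.252px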